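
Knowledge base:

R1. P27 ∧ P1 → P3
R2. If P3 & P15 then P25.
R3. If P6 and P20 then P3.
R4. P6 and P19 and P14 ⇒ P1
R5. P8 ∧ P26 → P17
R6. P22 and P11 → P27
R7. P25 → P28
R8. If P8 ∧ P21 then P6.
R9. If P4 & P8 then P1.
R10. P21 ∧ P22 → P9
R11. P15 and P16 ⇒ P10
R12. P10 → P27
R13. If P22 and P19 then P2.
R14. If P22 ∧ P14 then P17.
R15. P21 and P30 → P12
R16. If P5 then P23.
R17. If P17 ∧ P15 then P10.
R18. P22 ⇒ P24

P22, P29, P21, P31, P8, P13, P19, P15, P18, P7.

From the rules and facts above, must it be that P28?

No

Forward chaining from the given facts derives: P6, P9, P2, P24.
The only rule concluding P28 is R7, which needs P25; that is never established.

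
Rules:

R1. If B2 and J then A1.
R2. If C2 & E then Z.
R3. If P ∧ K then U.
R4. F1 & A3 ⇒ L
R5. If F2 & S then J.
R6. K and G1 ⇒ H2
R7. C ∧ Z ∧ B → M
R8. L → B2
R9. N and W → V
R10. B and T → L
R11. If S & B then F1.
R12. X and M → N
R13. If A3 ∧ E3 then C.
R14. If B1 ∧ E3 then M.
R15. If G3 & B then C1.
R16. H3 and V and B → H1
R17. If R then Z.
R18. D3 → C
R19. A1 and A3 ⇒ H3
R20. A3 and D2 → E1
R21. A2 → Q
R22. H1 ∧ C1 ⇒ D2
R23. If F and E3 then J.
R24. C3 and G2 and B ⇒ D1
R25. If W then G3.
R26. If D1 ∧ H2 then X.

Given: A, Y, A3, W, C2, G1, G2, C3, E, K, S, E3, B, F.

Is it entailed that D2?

Yes

Z  (by R2: C2, E)
H2  (by R6: K, G1)
F1  (by R11: S, B)
C  (by R13: A3, E3)
J  (by R23: F, E3)
D1  (by R24: C3, G2, B)
G3  (by R25: W)
X  (by R26: D1, H2)
L  (by R4: F1, A3)
M  (by R7: C, Z, B)
B2  (by R8: L)
N  (by R12: X, M)
C1  (by R15: G3, B)
A1  (by R1: B2, J)
V  (by R9: N, W)
H3  (by R19: A1, A3)
H1  (by R16: H3, V, B)
D2  (by R22: H1, C1)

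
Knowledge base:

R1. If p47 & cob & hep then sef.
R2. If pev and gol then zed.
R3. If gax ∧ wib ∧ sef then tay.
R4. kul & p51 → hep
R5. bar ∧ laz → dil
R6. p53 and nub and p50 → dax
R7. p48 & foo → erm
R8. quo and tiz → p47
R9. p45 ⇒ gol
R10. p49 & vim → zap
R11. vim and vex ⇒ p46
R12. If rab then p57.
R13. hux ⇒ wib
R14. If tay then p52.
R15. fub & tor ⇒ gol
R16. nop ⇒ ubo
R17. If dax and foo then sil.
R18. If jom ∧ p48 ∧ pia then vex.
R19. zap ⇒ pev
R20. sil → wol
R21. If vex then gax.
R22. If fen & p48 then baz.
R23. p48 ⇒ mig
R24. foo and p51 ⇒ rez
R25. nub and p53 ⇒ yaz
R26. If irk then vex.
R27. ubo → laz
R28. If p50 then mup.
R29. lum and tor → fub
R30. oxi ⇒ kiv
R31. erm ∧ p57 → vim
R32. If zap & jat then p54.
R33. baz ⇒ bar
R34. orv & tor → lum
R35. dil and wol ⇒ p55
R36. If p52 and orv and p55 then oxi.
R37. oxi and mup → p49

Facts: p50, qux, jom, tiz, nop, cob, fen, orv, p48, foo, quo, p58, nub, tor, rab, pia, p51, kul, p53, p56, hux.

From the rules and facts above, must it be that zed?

hep  (by R4: kul, p51)
dax  (by R6: p53, nub, p50)
erm  (by R7: p48, foo)
p47  (by R8: quo, tiz)
p57  (by R12: rab)
wib  (by R13: hux)
ubo  (by R16: nop)
sil  (by R17: dax, foo)
vex  (by R18: jom, p48, pia)
wol  (by R20: sil)
gax  (by R21: vex)
baz  (by R22: fen, p48)
laz  (by R27: ubo)
mup  (by R28: p50)
vim  (by R31: erm, p57)
bar  (by R33: baz)
lum  (by R34: orv, tor)
sef  (by R1: p47, cob, hep)
tay  (by R3: gax, wib, sef)
dil  (by R5: bar, laz)
p52  (by R14: tay)
fub  (by R29: lum, tor)
p55  (by R35: dil, wol)
oxi  (by R36: p52, orv, p55)
p49  (by R37: oxi, mup)
zap  (by R10: p49, vim)
gol  (by R15: fub, tor)
pev  (by R19: zap)
zed  (by R2: pev, gol)

Yes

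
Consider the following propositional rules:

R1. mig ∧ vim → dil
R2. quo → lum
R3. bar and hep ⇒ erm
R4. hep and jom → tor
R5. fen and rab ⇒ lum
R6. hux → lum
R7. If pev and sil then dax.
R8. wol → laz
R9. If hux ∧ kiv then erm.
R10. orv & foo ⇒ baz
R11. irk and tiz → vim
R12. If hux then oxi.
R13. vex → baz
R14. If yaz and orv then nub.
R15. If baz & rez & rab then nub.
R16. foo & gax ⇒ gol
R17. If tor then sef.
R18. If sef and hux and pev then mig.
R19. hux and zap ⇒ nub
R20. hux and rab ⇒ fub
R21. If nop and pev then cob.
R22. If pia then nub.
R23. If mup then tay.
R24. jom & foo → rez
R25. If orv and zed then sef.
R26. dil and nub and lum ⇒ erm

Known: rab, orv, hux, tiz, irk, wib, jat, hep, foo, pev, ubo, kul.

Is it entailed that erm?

No

Forward chaining from the given facts derives: lum, baz, vim, oxi, fub.
Rules concluding erm: R3 needs bar; R9 needs kiv; R26 needs dil — none of these are established.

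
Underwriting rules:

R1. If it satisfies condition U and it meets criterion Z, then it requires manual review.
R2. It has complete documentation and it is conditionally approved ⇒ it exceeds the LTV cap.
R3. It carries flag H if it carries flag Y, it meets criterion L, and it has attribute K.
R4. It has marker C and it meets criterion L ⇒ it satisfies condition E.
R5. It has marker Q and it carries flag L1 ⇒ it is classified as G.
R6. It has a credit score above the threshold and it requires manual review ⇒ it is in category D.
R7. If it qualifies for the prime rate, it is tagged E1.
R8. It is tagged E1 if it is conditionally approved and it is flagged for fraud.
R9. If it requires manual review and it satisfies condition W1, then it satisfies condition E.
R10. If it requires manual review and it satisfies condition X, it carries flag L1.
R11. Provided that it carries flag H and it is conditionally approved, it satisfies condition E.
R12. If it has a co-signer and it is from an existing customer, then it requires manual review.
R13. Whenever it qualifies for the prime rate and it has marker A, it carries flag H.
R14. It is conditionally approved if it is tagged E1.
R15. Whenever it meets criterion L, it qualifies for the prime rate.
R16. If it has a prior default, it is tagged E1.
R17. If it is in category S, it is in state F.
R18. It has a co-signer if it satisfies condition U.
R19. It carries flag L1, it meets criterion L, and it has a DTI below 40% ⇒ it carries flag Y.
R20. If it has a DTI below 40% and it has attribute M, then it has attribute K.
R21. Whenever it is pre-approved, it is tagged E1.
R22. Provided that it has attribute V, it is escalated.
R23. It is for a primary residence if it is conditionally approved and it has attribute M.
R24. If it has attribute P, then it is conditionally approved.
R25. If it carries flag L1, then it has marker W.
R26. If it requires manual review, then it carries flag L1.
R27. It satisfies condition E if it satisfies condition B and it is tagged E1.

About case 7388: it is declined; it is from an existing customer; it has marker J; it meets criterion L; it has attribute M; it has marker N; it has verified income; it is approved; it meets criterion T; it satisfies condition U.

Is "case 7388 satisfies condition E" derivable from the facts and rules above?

No

Forward chaining from the given facts derives: qualifies for the prime rate, has a co-signer, is tagged E1, requires manual review, is conditionally approved, is for a primary residence, carries flag L1, has marker W.
Rules concluding "it satisfies condition E": R4 needs "it has marker C"; R9 needs "it satisfies condition W1"; R11 needs "it carries flag H"; R27 needs "it satisfies condition B" — none of these are established.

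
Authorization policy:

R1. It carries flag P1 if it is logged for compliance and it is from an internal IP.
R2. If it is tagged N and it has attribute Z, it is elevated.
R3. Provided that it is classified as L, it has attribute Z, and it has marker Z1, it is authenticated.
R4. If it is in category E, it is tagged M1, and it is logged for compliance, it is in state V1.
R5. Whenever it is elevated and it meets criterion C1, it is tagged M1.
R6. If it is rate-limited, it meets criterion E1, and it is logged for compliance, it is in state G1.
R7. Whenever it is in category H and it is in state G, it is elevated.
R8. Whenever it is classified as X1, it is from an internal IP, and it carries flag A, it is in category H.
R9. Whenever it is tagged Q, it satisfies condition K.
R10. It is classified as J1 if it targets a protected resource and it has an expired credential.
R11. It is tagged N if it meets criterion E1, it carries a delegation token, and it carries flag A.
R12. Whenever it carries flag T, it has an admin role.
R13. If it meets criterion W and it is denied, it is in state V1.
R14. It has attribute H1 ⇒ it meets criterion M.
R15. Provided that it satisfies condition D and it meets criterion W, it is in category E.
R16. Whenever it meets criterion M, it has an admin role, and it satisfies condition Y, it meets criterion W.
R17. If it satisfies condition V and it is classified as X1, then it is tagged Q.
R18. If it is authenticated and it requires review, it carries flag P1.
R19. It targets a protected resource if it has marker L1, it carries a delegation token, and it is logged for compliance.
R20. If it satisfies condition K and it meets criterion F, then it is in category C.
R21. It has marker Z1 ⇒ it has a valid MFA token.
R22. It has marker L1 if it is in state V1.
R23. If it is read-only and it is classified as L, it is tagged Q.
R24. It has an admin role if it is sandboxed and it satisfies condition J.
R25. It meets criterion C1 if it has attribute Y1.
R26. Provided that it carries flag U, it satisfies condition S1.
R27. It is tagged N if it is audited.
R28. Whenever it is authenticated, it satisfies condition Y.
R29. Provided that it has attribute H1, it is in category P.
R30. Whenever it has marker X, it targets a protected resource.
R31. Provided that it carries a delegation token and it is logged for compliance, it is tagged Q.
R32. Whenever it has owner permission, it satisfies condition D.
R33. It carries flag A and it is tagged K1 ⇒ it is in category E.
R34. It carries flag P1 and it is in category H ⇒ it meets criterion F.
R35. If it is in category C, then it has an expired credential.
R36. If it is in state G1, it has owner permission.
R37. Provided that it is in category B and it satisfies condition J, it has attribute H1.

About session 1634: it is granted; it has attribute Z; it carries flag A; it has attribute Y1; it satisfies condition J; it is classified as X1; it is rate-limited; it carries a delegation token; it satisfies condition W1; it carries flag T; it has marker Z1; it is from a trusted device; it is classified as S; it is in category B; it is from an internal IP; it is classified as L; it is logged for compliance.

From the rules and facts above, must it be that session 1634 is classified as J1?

No

Forward chaining from the given facts derives: carries flag P1, is authenticated, is in category H, has an admin role, has a valid MFA token, meets criterion C1, satisfies condition Y, is tagged Q, meets criterion F, has attribute H1, satisfies condition K, meets criterion M, meets criterion W, is in category C, is in category P, has an expired credential.
The only rule concluding "it is classified as J1" is R10, which needs "it targets a protected resource"; that is never established.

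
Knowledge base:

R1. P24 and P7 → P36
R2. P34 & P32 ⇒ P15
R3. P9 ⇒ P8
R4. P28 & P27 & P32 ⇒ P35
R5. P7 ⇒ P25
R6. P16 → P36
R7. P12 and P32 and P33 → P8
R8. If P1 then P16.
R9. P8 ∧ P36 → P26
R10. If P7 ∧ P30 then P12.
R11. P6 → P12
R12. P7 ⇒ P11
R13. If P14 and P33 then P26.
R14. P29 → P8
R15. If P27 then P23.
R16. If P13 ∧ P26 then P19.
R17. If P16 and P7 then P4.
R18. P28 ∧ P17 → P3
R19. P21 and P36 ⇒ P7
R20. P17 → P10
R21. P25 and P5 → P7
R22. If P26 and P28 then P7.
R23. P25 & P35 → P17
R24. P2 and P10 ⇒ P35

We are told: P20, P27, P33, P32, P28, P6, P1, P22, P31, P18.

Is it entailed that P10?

P35  (by R4: P28, P27, P32)
P16  (by R8: P1)
P12  (by R11: P6)
P36  (by R6: P16)
P8  (by R7: P12, P32, P33)
P26  (by R9: P8, P36)
P7  (by R22: P26, P28)
P25  (by R5: P7)
P17  (by R23: P25, P35)
P10  (by R20: P17)

Yes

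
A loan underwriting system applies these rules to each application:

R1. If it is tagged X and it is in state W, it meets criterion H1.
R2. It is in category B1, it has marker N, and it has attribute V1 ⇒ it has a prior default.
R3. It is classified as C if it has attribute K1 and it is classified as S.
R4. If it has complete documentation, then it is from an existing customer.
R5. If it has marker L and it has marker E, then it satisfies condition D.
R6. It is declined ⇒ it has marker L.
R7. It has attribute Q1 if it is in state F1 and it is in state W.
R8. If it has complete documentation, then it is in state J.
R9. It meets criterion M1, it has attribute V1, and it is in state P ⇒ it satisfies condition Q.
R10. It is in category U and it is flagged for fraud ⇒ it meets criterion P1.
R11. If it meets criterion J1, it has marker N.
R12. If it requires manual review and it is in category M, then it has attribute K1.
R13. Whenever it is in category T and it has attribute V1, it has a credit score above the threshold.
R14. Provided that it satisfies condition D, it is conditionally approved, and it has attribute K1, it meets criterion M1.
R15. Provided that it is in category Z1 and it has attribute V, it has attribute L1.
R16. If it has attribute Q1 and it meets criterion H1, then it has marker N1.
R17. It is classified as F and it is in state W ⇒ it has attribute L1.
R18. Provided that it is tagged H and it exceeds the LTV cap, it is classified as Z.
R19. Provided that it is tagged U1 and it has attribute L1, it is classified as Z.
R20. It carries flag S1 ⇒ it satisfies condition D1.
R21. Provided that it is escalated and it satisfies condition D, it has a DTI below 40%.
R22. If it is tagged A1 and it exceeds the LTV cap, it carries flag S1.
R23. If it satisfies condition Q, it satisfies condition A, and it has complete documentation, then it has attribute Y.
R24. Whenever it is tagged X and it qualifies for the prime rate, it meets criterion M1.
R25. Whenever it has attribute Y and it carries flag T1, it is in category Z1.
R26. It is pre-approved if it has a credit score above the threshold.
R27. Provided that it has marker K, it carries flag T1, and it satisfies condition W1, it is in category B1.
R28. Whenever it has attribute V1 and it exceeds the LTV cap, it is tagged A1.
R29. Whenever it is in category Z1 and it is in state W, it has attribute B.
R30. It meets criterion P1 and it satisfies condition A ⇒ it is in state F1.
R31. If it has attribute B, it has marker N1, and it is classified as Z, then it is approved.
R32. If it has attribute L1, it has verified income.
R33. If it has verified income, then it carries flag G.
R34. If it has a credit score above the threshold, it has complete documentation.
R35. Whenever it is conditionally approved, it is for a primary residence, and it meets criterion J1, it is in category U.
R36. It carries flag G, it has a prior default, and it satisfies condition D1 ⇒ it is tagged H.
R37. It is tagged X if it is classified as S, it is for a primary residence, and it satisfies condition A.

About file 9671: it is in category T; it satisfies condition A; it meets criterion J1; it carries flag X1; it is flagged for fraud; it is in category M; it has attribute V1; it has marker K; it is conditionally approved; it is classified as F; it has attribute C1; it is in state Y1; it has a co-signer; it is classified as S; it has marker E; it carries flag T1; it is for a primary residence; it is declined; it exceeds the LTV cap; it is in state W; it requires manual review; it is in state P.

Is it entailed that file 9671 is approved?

Forward chaining from the given facts derives: has marker L, has marker N, has attribute K1, has a credit score above the threshold, has attribute L1, is pre-approved, is tagged A1, has verified income, carries flag G, has complete documentation, is in category U, is tagged X, meets criterion H1, is classified as C, is from an existing customer, satisfies condition D, is in state J, meets criterion P1, meets criterion M1, carries flag S1, is in state F1, has attribute Q1, satisfies condition Q, has marker N1, satisfies condition D1, has attribute Y, is in category Z1, has attribute B.
The only rule concluding "it is approved" is R31, which needs "it is classified as Z"; that is never established.

No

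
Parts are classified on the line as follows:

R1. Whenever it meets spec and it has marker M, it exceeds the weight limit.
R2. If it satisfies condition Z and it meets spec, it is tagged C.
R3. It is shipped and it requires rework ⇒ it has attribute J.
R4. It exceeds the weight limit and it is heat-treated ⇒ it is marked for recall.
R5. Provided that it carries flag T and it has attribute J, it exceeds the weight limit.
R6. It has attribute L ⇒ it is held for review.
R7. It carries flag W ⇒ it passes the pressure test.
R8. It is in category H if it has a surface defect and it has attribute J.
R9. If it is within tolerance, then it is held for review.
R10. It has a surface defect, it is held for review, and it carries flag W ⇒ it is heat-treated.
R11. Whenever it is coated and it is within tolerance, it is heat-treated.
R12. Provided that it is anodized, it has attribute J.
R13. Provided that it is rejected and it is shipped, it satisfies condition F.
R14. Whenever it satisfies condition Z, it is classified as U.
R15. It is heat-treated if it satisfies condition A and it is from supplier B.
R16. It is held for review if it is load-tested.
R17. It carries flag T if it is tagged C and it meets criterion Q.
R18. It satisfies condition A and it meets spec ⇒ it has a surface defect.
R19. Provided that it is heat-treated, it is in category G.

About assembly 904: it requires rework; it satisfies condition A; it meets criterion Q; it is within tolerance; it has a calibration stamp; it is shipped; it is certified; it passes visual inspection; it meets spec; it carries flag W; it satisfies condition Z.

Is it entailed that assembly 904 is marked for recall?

Yes

By R2 (it satisfies condition Z, it meets spec): it is tagged C.
By R3 (it is shipped, it requires rework): it has attribute J.
By R9 (it is within tolerance): it is held for review.
By R17 (it is tagged C, it meets criterion Q): it carries flag T.
By R18 (it satisfies condition A, it meets spec): it has a surface defect.
By R5 (it carries flag T, it has attribute J): it exceeds the weight limit.
By R10 (it has a surface defect, it is held for review, it carries flag W): it is heat-treated.
By R4 (it exceeds the weight limit, it is heat-treated): it is marked for recall.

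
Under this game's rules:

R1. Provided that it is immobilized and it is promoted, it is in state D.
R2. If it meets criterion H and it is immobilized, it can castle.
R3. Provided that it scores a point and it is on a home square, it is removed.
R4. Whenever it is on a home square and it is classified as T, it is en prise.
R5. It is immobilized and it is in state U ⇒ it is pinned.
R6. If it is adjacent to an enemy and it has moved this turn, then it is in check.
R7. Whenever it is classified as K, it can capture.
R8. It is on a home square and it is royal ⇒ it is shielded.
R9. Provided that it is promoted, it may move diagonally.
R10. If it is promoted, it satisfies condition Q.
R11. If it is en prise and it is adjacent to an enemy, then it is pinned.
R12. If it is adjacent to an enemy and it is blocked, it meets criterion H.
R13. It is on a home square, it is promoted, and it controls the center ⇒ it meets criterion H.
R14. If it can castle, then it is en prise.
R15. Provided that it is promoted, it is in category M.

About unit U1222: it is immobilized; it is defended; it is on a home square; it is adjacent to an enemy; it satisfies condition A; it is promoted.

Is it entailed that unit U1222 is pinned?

No

Forward chaining from the given facts derives: is in state D, may move diagonally, satisfies condition Q, is in category M.
Rules concluding "it is pinned": R5 needs "it is in state U"; R11 needs "it is en prise" — none of these are established.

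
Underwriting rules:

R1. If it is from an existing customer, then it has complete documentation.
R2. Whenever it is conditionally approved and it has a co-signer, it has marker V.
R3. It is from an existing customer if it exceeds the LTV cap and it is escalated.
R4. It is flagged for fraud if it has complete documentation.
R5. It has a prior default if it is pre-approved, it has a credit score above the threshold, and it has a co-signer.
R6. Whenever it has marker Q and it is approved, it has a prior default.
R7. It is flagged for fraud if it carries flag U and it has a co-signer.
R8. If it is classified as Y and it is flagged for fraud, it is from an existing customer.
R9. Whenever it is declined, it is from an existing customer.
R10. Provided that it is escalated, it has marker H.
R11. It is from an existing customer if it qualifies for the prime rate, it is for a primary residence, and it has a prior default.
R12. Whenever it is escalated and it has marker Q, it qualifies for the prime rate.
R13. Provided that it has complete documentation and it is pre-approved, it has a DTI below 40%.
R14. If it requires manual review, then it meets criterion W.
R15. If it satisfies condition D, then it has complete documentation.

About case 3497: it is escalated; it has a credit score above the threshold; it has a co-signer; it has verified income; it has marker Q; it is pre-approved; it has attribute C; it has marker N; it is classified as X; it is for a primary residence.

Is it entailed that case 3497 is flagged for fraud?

Yes

By R5 (it is pre-approved, it has a credit score above the threshold, it has a co-signer): it has a prior default.
By R12 (it is escalated, it has marker Q): it qualifies for the prime rate.
By R11 (it qualifies for the prime rate, it is for a primary residence, it has a prior default): it is from an existing customer.
By R1 (it is from an existing customer): it has complete documentation.
By R4 (it has complete documentation): it is flagged for fraud.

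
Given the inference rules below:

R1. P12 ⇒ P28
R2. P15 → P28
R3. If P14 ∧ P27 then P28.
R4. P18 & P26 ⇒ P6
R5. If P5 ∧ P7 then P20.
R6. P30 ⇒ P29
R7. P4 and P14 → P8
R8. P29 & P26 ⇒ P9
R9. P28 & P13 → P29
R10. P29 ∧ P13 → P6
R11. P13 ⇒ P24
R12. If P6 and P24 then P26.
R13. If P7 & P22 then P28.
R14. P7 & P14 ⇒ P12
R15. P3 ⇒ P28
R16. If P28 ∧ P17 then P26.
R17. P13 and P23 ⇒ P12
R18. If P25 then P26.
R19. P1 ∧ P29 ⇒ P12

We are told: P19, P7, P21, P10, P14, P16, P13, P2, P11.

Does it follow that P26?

Yes

P24  (by R11: P13)
P12  (by R14: P7, P14)
P28  (by R1: P12)
P29  (by R9: P28, P13)
P6  (by R10: P29, P13)
P26  (by R12: P6, P24)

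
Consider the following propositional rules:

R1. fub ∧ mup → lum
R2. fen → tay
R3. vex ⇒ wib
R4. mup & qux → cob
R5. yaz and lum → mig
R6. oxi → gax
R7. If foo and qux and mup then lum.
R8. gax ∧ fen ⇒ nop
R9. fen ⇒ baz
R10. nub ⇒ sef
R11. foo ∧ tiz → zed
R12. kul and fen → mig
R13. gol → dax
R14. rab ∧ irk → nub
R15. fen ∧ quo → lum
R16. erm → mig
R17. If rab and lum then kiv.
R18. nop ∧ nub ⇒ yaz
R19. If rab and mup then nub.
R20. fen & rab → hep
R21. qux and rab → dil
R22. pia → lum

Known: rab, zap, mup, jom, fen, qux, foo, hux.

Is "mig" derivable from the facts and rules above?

No

Forward chaining from the given facts derives: tay, cob, lum, baz, kiv, nub, hep, dil, sef.
Rules concluding mig: R5 needs yaz; R12 needs kul; R16 needs erm — none of these are established.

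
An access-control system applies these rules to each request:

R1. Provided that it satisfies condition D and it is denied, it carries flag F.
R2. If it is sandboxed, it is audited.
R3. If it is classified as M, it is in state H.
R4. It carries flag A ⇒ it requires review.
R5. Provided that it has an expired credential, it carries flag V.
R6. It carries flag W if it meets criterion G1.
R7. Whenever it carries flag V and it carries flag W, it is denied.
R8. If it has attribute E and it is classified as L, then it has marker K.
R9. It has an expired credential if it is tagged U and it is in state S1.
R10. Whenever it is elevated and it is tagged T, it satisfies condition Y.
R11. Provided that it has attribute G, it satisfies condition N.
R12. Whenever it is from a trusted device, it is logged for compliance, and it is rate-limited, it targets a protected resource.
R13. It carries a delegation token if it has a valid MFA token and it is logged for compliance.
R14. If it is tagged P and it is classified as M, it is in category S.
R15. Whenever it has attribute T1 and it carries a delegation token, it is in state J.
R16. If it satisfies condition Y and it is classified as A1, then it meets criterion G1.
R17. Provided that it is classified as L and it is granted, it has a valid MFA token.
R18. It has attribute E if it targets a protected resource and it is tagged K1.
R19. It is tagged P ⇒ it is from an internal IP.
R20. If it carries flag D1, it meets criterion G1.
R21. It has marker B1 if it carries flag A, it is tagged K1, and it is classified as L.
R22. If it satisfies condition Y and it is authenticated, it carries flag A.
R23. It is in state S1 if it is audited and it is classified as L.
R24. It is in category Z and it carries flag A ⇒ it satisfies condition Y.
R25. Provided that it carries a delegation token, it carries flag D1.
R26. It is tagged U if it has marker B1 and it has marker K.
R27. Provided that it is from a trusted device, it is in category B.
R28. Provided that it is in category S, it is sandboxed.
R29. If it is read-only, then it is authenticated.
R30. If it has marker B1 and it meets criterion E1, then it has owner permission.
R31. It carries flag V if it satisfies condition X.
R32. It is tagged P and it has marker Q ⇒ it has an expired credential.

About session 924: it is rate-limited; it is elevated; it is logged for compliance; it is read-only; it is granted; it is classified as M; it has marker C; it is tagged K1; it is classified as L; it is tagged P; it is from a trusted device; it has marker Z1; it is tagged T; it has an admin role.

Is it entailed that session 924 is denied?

By R10 (it is elevated, it is tagged T): it satisfies condition Y.
By R12 (it is from a trusted device, it is logged for compliance, it is rate-limited): it targets a protected resource.
By R14 (it is tagged P, it is classified as M): it is in category S.
By R17 (it is classified as L, it is granted): it has a valid MFA token.
By R18 (it targets a protected resource, it is tagged K1): it has attribute E.
By R28 (it is in category S): it is sandboxed.
By R29 (it is read-only): it is authenticated.
By R2 (it is sandboxed): it is audited.
By R8 (it has attribute E, it is classified as L): it has marker K.
By R13 (it has a valid MFA token, it is logged for compliance): it carries a delegation token.
By R22 (it satisfies condition Y, it is authenticated): it carries flag A.
By R23 (it is audited, it is classified as L): it is in state S1.
By R25 (it carries a delegation token): it carries flag D1.
By R20 (it carries flag D1): it meets criterion G1.
By R21 (it carries flag A, it is tagged K1, it is classified as L): it has marker B1.
By R26 (it has marker B1, it has marker K): it is tagged U.
By R6 (it meets criterion G1): it carries flag W.
By R9 (it is tagged U, it is in state S1): it has an expired credential.
By R5 (it has an expired credential): it carries flag V.
By R7 (it carries flag V, it carries flag W): it is denied.

Yes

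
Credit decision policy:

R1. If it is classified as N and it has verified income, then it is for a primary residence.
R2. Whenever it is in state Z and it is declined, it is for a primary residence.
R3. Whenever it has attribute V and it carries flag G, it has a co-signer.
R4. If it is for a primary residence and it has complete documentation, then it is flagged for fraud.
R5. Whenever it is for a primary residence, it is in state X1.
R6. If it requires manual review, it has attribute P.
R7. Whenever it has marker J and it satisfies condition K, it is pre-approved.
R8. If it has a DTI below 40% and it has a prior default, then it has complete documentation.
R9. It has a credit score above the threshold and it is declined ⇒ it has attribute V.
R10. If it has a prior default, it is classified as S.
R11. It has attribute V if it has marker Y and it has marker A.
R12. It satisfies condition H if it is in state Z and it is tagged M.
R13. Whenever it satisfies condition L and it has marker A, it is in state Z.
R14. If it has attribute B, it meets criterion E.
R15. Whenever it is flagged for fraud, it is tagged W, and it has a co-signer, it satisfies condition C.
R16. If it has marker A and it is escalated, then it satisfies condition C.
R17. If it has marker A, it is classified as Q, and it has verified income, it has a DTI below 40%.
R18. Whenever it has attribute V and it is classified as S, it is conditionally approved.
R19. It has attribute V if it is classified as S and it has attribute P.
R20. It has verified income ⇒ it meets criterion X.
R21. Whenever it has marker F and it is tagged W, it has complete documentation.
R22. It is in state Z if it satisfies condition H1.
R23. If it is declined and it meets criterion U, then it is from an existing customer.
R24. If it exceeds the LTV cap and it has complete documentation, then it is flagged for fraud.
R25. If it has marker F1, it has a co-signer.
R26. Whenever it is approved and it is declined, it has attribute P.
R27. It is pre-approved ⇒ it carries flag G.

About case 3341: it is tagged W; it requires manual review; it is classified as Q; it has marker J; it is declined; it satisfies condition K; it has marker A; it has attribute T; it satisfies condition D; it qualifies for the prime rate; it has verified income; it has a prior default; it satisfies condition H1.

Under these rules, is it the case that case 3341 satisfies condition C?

By R6 (it requires manual review): it has attribute P.
By R7 (it has marker J, it satisfies condition K): it is pre-approved.
By R10 (it has a prior default): it is classified as S.
By R17 (it has marker A, it is classified as Q, it has verified income): it has a DTI below 40%.
By R19 (it is classified as S, it has attribute P): it has attribute V.
By R22 (it satisfies condition H1): it is in state Z.
By R27 (it is pre-approved): it carries flag G.
By R2 (it is in state Z, it is declined): it is for a primary residence.
By R3 (it has attribute V, it carries flag G): it has a co-signer.
By R8 (it has a DTI below 40%, it has a prior default): it has complete documentation.
By R4 (it is for a primary residence, it has complete documentation): it is flagged for fraud.
By R15 (it is flagged for fraud, it is tagged W, it has a co-signer): it satisfies condition C.

Yes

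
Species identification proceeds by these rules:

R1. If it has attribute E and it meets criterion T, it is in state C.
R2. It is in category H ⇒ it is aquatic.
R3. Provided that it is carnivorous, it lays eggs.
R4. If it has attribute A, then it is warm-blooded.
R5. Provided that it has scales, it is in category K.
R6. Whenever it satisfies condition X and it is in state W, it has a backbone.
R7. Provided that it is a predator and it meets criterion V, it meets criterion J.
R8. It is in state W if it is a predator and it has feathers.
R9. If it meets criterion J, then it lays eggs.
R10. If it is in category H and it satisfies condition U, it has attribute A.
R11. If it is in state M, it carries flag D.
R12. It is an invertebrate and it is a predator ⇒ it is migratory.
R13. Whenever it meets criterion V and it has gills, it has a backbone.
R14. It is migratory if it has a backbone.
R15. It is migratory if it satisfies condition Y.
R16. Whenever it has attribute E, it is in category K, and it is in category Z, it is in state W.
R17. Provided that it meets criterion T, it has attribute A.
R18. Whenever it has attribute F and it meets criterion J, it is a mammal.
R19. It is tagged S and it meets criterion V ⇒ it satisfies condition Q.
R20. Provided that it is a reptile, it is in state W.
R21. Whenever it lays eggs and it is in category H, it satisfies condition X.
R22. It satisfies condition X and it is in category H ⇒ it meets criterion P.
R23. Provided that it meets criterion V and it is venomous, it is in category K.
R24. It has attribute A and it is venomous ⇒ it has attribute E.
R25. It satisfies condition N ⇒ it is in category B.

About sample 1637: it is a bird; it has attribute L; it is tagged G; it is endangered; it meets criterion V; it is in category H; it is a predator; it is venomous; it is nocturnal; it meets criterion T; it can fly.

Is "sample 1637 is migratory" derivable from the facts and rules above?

No

Forward chaining from the given facts derives: is aquatic, meets criterion J, lays eggs, has attribute A, satisfies condition X, meets criterion P, is in category K, has attribute E, is in state C, is warm-blooded.
Rules concluding "it is migratory": R12 needs "it is an invertebrate"; R14 needs "it has a backbone"; R15 needs "it satisfies condition Y" — none of these are established.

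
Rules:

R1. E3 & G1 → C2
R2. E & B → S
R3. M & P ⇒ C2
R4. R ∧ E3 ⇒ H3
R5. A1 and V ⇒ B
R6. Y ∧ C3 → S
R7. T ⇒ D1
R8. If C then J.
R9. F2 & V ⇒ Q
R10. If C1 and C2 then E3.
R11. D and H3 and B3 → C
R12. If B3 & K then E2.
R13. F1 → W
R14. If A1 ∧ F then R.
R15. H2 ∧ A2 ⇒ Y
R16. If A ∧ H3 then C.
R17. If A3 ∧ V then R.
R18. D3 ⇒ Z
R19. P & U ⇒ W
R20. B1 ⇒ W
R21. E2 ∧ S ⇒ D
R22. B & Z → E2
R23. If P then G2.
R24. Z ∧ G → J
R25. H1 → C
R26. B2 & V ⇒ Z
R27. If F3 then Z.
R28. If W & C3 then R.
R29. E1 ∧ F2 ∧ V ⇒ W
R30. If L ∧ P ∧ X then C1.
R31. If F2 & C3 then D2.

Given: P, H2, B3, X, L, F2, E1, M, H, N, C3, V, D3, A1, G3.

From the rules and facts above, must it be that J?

Forward chaining from the given facts derives: C2, B, Q, Z, E2, G2, W, C1, D2, E3, R, H3.
Rules concluding J: R8 needs C; R24 needs G — none of these are established.

No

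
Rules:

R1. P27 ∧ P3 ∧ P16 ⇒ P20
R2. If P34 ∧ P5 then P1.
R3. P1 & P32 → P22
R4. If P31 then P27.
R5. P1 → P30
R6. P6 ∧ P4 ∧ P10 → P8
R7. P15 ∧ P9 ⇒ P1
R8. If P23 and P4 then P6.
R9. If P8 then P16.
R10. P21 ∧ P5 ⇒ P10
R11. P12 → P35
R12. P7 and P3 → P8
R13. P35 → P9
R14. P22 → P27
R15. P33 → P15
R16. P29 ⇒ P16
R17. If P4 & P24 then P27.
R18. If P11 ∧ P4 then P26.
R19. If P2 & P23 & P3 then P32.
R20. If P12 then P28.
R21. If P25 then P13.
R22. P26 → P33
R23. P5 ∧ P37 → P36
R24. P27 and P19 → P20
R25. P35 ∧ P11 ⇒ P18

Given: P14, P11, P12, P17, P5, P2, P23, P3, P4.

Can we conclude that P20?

Forward chaining from the given facts derives: P6, P35, P9, P26, P32, P28, P33, P18, P15, P1, P22, P30, P27.
Rules concluding P20: R1 needs P16; R24 needs P19 — none of these are established.

No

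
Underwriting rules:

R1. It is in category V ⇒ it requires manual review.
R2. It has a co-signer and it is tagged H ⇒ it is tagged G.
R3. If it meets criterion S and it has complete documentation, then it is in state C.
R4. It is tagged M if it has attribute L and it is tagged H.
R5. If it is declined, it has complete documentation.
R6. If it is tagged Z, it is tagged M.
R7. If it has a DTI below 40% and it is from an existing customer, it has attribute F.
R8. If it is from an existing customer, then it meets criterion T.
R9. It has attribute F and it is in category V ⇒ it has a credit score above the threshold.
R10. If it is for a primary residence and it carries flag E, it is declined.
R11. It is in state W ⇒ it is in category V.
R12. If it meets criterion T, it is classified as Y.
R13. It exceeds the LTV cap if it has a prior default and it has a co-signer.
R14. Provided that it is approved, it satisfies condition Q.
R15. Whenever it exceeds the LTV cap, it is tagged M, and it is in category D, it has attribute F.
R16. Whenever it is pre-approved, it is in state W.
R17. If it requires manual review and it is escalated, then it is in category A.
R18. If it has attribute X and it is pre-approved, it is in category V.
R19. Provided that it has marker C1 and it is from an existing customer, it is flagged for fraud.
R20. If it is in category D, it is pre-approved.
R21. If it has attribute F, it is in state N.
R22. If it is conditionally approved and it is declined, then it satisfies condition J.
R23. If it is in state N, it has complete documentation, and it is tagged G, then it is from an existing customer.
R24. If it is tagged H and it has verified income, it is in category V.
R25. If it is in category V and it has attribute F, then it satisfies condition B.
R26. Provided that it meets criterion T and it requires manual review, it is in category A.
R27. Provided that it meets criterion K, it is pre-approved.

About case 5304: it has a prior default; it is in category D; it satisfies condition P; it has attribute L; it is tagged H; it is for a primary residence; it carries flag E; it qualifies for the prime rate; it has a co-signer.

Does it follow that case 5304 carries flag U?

Forward chaining from the given facts derives: is tagged G, is tagged M, is declined, exceeds the LTV cap, has attribute F, is pre-approved, is in state N, has complete documentation, is in state W, is from an existing customer, meets criterion T, is in category V, is classified as Y, satisfies condition B, requires manual review, has a credit score above the threshold, is in category A.
No rule has "it carries flag U" as its conclusion, and it is not among the given facts.

No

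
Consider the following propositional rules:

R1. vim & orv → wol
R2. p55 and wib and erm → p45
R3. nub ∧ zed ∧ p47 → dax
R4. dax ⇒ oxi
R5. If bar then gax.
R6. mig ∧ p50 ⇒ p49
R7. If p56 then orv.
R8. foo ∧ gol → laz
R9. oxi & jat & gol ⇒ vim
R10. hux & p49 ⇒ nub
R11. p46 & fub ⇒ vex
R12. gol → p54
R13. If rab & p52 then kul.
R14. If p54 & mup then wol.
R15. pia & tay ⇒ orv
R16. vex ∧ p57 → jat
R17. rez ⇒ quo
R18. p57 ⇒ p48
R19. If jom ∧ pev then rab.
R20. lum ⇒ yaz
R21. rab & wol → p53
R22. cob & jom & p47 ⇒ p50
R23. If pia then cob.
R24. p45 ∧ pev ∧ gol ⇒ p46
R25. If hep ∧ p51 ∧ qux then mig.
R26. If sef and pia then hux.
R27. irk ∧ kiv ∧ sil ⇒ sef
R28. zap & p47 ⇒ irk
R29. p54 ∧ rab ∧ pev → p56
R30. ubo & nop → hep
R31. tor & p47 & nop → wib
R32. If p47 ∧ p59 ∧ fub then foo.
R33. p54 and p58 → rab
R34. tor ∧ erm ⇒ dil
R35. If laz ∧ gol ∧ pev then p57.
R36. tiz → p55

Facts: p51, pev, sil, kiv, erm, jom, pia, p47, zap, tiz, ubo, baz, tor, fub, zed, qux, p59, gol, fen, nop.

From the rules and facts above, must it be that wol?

Yes

p54  (by R12: gol)
rab  (by R19: jom, pev)
cob  (by R23: pia)
irk  (by R28: zap, p47)
p56  (by R29: p54, rab, pev)
hep  (by R30: ubo, nop)
wib  (by R31: tor, p47, nop)
foo  (by R32: p47, p59, fub)
p55  (by R36: tiz)
p45  (by R2: p55, wib, erm)
orv  (by R7: p56)
laz  (by R8: foo, gol)
p50  (by R22: cob, jom, p47)
p46  (by R24: p45, pev, gol)
mig  (by R25: hep, p51, qux)
sef  (by R27: irk, kiv, sil)
p57  (by R35: laz, gol, pev)
p49  (by R6: mig, p50)
vex  (by R11: p46, fub)
jat  (by R16: vex, p57)
hux  (by R26: sef, pia)
nub  (by R10: hux, p49)
dax  (by R3: nub, zed, p47)
oxi  (by R4: dax)
vim  (by R9: oxi, jat, gol)
wol  (by R1: vim, orv)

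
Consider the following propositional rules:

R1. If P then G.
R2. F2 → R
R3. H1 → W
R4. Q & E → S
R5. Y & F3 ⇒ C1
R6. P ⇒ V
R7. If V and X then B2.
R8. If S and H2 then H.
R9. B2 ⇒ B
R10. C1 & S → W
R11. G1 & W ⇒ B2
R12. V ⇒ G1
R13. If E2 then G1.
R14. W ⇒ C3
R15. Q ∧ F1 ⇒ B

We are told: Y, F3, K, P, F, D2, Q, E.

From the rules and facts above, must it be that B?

Yes

S  (by R4: Q, E)
C1  (by R5: Y, F3)
V  (by R6: P)
W  (by R10: C1, S)
G1  (by R12: V)
B2  (by R11: G1, W)
B  (by R9: B2)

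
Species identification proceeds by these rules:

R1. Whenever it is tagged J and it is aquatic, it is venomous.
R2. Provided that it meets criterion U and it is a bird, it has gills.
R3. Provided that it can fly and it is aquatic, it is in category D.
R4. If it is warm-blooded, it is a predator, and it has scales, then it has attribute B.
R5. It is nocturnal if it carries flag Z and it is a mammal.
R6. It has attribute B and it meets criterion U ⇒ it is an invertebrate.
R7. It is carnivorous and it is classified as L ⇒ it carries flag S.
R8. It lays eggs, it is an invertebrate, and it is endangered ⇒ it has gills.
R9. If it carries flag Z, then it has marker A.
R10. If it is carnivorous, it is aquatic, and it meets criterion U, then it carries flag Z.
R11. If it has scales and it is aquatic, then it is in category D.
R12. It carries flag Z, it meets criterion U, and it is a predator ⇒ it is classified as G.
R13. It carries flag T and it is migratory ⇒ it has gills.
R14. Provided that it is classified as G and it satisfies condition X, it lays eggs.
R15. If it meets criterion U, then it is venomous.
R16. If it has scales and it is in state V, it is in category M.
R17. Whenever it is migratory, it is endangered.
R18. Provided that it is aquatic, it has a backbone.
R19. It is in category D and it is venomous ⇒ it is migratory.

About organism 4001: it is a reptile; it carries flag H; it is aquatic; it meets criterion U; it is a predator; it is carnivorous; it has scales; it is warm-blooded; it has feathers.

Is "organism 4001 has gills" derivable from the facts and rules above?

Forward chaining from the given facts derives: has attribute B, is an invertebrate, carries flag Z, is in category D, is classified as G, is venomous, has a backbone, is migratory, has marker A, is endangered.
Rules concluding "it has gills": R2 needs "it is a bird"; R8 needs "it lays eggs"; R13 needs "it carries flag T" — none of these are established.

No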